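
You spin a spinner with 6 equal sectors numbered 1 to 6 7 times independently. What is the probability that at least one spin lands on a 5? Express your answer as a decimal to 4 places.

0.7209

P(no spin lands on a 5) = (5/6)^7 ≈ 0.2791.
P(at least one) = 1 − 0.2791 = 0.7209.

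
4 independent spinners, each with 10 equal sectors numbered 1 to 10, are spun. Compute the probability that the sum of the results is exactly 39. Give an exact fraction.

1/2500

There are 10^4 = 10000 equally likely outcomes.
The number of ordered 4-tuples from {1,…,10} summing to 39 is 4.
P(sum = 39) = 4/10000 = 1/2500.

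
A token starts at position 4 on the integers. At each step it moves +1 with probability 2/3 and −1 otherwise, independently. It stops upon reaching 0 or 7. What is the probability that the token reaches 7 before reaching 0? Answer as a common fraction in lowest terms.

Let r = q/p = (1/3)/(2/3) = 1/2. The recurrence P(i) = p·P(i+1) + q·P(i−1) with P(0)=0, P(7)=1 gives P(i) = (1 − r^i)/(1 − r^7).
P(4) = (1 − (1/2)^4) / (1 − (1/2)^7) = 120/127.

120/127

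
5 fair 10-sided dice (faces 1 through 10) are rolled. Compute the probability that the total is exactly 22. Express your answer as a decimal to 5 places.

There are 10^5 = 100000 equally likely outcomes.
The number of ordered 5-tuples from {1,…,10} summing to 22 is 4335.
P(sum = 22) = 4335/100000 = 867/20000 ≈ 0.04335.

0.04335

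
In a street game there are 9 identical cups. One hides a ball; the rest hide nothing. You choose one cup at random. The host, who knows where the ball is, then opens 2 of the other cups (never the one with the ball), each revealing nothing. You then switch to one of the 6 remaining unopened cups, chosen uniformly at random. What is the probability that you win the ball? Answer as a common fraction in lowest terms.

4/27

Your original cup holds the ball with probability 1/9, so the other 8 collectively hold it with probability 8/9.
The host can always find 2 empty cups to open, so the reveals don't change that 8/9; it is now spread over the 6 remaining unopened cups.
P(win by switching) = (8/9) · (1/6) = 4/27.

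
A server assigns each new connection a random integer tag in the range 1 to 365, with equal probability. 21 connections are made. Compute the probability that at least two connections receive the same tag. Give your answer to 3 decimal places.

0.444

It's easier to compute the probability that all 21 are distinct.
P(all distinct) = 365/365 · 364/365 · ··· · 345/365 ≈ 0.556.
So the probability of at least one match is 1 − 0.556 = 0.444.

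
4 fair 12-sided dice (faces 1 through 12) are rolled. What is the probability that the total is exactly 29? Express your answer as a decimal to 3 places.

0.051

There are 12^4 = 20736 equally likely outcomes.
The number of ordered 4-tuples from {1,…,12} summing to 29 is 1060.
P(sum = 29) = 1060/20736 = 265/5184 ≈ 0.051.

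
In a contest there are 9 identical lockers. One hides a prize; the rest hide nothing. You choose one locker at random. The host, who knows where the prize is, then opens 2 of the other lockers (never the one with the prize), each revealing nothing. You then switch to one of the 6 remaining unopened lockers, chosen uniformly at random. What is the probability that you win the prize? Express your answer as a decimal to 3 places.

0.148

Your original locker holds the prize with probability 1/9, so the other 8 collectively hold it with probability 8/9.
The host can always find 2 empty lockers to open, so the reveals don't change that 8/9; it is now spread over the 6 remaining unopened lockers.
P(win by switching) = (8/9) · (1/6) = 4/27 ≈ 0.148.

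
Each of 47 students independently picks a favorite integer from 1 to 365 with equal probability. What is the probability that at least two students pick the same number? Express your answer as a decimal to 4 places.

It's easier to compute the probability that all 47 are distinct.
P(all distinct) = 365/365 · 364/365 · ··· · 319/365 ≈ 0.0452.
So the probability of at least one match is 1 − 0.0452 = 0.9548.

0.9548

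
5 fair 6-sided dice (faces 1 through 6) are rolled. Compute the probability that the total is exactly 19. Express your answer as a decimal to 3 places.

There are 6^5 = 7776 equally likely outcomes.
The number of ordered 5-tuples from {1,…,6} summing to 19 is 735.
P(sum = 19) = 735/7776 = 245/2592 ≈ 0.095.

0.095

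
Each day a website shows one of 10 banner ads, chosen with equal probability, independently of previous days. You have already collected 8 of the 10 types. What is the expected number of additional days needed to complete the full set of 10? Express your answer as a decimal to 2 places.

Starting from 8 distinct types, each trial gives a new one with probability (10−i)/10 when i types are held, so the wait for the next new type is 10/(10−i).
E = 10/2 + 10/1 = 15 ≈ 15.00.

15.00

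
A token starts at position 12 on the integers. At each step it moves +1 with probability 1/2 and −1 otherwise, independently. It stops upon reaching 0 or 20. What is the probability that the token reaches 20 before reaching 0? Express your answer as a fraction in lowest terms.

3/5

With a fair step, P(i) = ½P(i−1) + ½P(i+1) with P(0)=0, P(20)=1 has the linear solution P(i) = i/20.
P(12) = 12/20 = 3/5.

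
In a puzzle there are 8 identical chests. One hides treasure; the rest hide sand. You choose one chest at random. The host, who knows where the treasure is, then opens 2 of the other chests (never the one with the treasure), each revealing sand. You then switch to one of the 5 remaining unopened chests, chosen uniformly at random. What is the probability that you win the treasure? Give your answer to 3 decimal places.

0.175

Your original chest holds the treasure with probability 1/8, so the other 7 collectively hold it with probability 7/8.
The host can always find 2 empty chests to open, so the reveals don't change that 7/8; it is now spread over the 5 remaining unopened chests.
P(win by switching) = (7/8) · (1/5) = 7/40 ≈ 0.175.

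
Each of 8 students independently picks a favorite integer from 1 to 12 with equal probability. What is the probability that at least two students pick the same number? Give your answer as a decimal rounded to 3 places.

0.954

It's easier to compute the probability that all 8 are distinct.
P(all distinct) = 12/12 · 11/12 · ··· · 5/12 ≈ 0.046.
So the probability of at least one match is 1 − 0.046 = 0.954.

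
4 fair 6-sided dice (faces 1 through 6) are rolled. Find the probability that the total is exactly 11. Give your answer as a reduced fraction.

13/162

There are 6^4 = 1296 equally likely outcomes.
The number of ordered 4-tuples from {1,…,6} summing to 11 is 104.
P(sum = 11) = 104/1296 = 13/162.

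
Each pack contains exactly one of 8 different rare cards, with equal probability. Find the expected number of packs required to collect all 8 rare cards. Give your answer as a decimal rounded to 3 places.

21.743

After i distinct types are collected, each trial gives a new one with probability (8−i)/8, so the expected wait for the next new type is 8/(8−i).
E = 8/8 + 8/7 + 8/6 + 8/5 + 8/4 + 8/3 + 8/2 + 8/1 = 761/35 ≈ 21.743.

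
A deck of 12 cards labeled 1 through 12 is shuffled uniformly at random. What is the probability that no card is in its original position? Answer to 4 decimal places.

0.3679

This is the derangement probability: permutations of 12 with no fixed point.
D(12) = 12! · (1 − 1/1! + 1/2! − ··· + (−1)^12/12!) = 176214841.
P = 176214841/479001600 = 16019531/43545600 ≈ 0.3679.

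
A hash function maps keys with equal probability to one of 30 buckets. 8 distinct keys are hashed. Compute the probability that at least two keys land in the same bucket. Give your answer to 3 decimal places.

0.640

It's easier to compute the probability that all 8 are distinct.
P(all distinct) = 30/30 · 29/30 · ··· · 23/30 ≈ 0.360.
So the probability of at least one match is 1 − 0.360 = 0.640.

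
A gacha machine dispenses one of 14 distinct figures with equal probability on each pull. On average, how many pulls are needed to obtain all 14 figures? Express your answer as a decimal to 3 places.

45.522

After i distinct types are collected, each trial gives a new one with probability (14−i)/14, so the expected wait for the next new type is 14/(14−i).
E = 14/14 + 14/13 + 14/12 + 14/11 + 14/10 + 14/9 + 14/8 + 14/7 + 14/6 + 14/5 + 14/4 + 14/3 + 14/2 + 14/1 = 1171733/25740 ≈ 45.522.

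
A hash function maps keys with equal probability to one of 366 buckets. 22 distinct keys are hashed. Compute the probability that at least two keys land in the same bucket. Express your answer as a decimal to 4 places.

It's easier to compute the probability that all 22 are distinct.
P(all distinct) = 366/366 · 365/366 · ··· · 345/366 ≈ 0.5252.
So the probability of at least one match is 1 − 0.5252 = 0.4748.

0.4748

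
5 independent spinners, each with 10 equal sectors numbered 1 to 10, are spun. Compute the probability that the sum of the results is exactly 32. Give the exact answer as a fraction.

There are 10^5 = 100000 equally likely outcomes.
The number of ordered 5-tuples from {1,…,10} summing to 32 is 4840.
P(sum = 32) = 4840/100000 = 121/2500.

121/2500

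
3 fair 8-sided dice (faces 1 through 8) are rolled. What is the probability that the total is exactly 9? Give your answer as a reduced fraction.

7/128

There are 8^3 = 512 equally likely outcomes.
The number of ordered 3-tuples from {1,…,8} summing to 9 is 28.
P(sum = 9) = 28/512 = 7/128.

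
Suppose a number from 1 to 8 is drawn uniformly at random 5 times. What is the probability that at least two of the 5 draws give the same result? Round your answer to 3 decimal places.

P(all 5 different) = 8/8 · 7/8 · ··· · 4/8 ≈ 0.205.
P(at least two equal) = 1 − 0.205 = 0.795.

0.795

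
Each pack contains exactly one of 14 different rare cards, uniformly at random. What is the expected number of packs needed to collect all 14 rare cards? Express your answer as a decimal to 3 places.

45.522

After i distinct types are collected, each trial gives a new one with probability (14−i)/14, so the expected wait for the next new type is 14/(14−i).
E = 14/14 + 14/13 + 14/12 + 14/11 + 14/10 + 14/9 + 14/8 + 14/7 + 14/6 + 14/5 + 14/4 + 14/3 + 14/2 + 14/1 = 1171733/25740 ≈ 45.522.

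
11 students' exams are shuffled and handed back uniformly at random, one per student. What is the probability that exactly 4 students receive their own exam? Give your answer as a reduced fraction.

Choose which 4 of the 11 are fixed: C(11,4) = 330 ways.
The remaining 7 must have no fixed point: D(7) = 1854.
P = 330·1854/39916800 = 103/6720.

103/6720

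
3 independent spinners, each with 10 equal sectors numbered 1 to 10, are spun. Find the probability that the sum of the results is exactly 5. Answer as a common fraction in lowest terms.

3/500

There are 10^3 = 1000 equally likely outcomes.
The number of ordered 3-tuples from {1,…,10} summing to 5 is 6.
P(sum = 5) = 6/1000 = 3/500.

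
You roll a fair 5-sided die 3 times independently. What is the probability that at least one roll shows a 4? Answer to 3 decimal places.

P(no roll shows a 4) = (4/5)^3 ≈ 0.512.
P(at least one) = 1 − 0.512 = 0.488.

0.488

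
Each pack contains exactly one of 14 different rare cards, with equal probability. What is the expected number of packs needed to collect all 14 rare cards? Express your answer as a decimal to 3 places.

45.522

After i distinct types are collected, each trial gives a new one with probability (14−i)/14, so the expected wait for the next new type is 14/(14−i).
E = 14/14 + 14/13 + 14/12 + 14/11 + 14/10 + 14/9 + 14/8 + 14/7 + 14/6 + 14/5 + 14/4 + 14/3 + 14/2 + 14/1 = 1171733/25740 ≈ 45.522.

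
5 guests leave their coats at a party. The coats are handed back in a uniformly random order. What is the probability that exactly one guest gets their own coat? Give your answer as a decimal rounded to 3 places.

0.375

Choose which one is fixed: C(5,1) = 5 ways.
The remaining 4 must have no fixed point: D(4) = 9.
P = 5·9/120 = 3/8 ≈ 0.375.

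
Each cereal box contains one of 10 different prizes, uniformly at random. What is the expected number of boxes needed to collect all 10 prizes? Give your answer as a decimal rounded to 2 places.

After i distinct types are collected, each trial gives a new one with probability (10−i)/10, so the expected wait for the next new type is 10/(10−i).
E = 10/10 + 10/9 + 10/8 + 10/7 + 10/6 + 10/5 + 10/4 + 10/3 + 10/2 + 10/1 = 7381/252 ≈ 29.29.

29.29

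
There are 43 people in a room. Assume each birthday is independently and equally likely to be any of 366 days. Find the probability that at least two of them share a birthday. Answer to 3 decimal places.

It's easier to compute the probability that all 43 are distinct.
P(all distinct) = 366/366 · 365/366 · ··· · 324/366 ≈ 0.077.
So the probability of at least one match is 1 − 0.077 = 0.923.

0.923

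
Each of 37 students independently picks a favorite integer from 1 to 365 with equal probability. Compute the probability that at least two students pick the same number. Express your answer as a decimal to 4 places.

0.8487

It's easier to compute the probability that all 37 are distinct.
P(all distinct) = 365/365 · 364/365 · ··· · 329/365 ≈ 0.1513.
So the probability of at least one match is 1 − 0.1513 = 0.8487.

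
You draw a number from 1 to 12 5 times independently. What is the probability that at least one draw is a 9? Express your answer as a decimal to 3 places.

P(no draw is a 9) = (11/12)^5 ≈ 0.647.
P(at least one) = 1 − 0.647 = 0.353.

0.353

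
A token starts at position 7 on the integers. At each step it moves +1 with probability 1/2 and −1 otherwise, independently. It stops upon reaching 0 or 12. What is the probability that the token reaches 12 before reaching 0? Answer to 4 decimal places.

0.5833

With a fair step, P(i) = ½P(i−1) + ½P(i+1) with P(0)=0, P(12)=1 has the linear solution P(i) = i/12.
P(7) = 7/12 ≈ 0.5833.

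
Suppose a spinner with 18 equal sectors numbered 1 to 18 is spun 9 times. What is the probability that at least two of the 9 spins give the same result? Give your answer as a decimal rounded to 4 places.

P(all 9 different) = 18/18 · 17/18 · ··· · 10/18 ≈ 0.0889.
P(at least two equal) = 1 − 0.0889 = 0.9111.

0.9111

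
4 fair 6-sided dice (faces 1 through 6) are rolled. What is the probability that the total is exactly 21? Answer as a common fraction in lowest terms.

5/324

There are 6^4 = 1296 equally likely outcomes.
The number of ordered 4-tuples from {1,…,6} summing to 21 is 20.
P(sum = 21) = 20/1296 = 5/324.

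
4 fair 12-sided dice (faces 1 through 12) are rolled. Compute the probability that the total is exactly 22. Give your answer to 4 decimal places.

0.0479

There are 12^4 = 20736 equally likely outcomes.
The number of ordered 4-tuples from {1,…,12} summing to 22 is 994.
P(sum = 22) = 994/20736 = 497/10368 ≈ 0.0479.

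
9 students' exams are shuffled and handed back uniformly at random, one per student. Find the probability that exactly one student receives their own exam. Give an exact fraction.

Choose which one is fixed: C(9,1) = 9 ways.
The remaining 8 must have no fixed point: D(8) = 14833.
P = 9·14833/362880 = 2119/5760.

2119/5760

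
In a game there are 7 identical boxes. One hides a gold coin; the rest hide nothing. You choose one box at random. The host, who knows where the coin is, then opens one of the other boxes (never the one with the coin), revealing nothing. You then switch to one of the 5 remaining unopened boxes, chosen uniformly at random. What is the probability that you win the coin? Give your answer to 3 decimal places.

0.171

Your original box holds the coin with probability 1/7, so the other 6 collectively hold it with probability 6/7.
The host can always find an empty box to open, so this doesn't change that 6/7; it is now spread over the 5 remaining unopened boxes.
P(win by switching) = (6/7) · (1/5) = 6/35 ≈ 0.171.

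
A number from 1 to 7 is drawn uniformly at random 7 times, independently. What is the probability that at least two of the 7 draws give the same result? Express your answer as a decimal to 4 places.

0.9939

P(all 7 different) = 7/7 · 6/7 · ··· · 1/7 ≈ 0.0061.
P(at least two equal) = 1 − 0.0061 = 0.9939.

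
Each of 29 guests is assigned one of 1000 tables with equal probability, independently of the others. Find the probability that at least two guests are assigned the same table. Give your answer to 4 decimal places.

It's easier to compute the probability that all 29 are distinct.
P(all distinct) = 1000/1000 · 999/1000 · ··· · 972/1000 ≈ 0.6637.
So the probability of at least one match is 1 − 0.6637 = 0.3363.

0.3363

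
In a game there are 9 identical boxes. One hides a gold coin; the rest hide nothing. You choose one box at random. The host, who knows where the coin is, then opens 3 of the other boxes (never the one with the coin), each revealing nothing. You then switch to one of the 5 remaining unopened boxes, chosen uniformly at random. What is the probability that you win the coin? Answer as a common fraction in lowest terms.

Your original box holds the coin with probability 1/9, so the other 8 collectively hold it with probability 8/9.
The host can always find 3 empty boxes to open, so the reveals don't change that 8/9; it is now spread over the 5 remaining unopened boxes.
P(win by switching) = (8/9) · (1/5) = 8/45.

8/45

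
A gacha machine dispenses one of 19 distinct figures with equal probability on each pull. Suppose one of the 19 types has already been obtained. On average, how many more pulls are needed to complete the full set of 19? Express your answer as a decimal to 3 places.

66.407

Starting from 1 distinct type, each trial gives a new one with probability (19−i)/19 when i types are held, so the wait for the next new type is 19/(19−i).
E = 19/18 + 19/17 + 19/16 + 19/15 + 19/14 + 19/13 + 19/12 + 19/11 + 19/10 + 19/9 + 19/8 + 19/7 + 19/6 + 19/5 + 19/4 + 19/3 + 19/2 + 19/1 = 271211719/4084080 ≈ 66.407.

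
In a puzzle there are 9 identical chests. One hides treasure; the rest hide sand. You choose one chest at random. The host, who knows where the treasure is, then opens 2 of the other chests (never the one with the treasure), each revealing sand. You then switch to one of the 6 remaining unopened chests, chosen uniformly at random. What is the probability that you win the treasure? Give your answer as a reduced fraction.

4/27

Your original chest holds the treasure with probability 1/9, so the other 8 collectively hold it with probability 8/9.
The host can always find 2 empty chests to open, so the reveals don't change that 8/9; it is now spread over the 6 remaining unopened chests.
P(win by switching) = (8/9) · (1/6) = 4/27.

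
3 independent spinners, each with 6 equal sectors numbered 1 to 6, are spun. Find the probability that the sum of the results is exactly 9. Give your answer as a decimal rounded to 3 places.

0.116

There are 6^3 = 216 equally likely outcomes.
The number of ordered 3-tuples from {1,…,6} summing to 9 is 25.
P(sum = 9) = 25/216 ≈ 0.116.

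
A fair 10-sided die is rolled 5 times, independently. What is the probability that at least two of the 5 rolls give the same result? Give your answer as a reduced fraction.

P(all 5 different) = 10/10 · 9/10 · ··· · 6/10 = 189/625.
P(at least two equal) = 1 − 189/625 = 436/625.

436/625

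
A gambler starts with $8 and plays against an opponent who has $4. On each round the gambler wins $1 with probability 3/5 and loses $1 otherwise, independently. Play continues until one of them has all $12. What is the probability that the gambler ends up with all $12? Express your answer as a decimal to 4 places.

0.9684

Let r = q/p = (2/5)/(3/5) = 2/3. The recurrence P(i) = p·P(i+1) + q·P(i−1) with P(0)=0, P(12)=1 gives P(i) = (1 − r^i)/(1 − r^12).
P(8) = (1 − (2/3)^8) / (1 − (2/3)^12) = 7857/8113 ≈ 0.9684.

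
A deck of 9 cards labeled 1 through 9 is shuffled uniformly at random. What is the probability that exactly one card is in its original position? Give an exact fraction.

Choose which one is fixed: C(9,1) = 9 ways.
The remaining 8 must have no fixed point: D(8) = 14833.
P = 9·14833/362880 = 2119/5760.

2119/5760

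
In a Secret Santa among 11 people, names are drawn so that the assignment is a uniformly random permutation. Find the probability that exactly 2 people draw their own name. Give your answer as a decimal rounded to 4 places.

Choose which 2 of the 11 are fixed: C(11,2) = 55 ways.
The remaining 9 must have no fixed point: D(9) = 133496.
P = 55·133496/39916800 = 16687/90720 ≈ 0.1839.

0.1839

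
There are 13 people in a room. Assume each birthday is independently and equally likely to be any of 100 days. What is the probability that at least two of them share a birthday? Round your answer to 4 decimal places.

It's easier to compute the probability that all 13 are distinct.
P(all distinct) = 100/100 · 99/100 · ··· · 88/100 ≈ 0.4428.
So the probability of at least one match is 1 − 0.4428 = 0.5572.

0.5572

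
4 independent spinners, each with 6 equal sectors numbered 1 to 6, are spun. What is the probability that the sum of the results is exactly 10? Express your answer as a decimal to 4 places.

There are 6^4 = 1296 equally likely outcomes.
The number of ordered 4-tuples from {1,…,6} summing to 10 is 80.
P(sum = 10) = 80/1296 = 5/81 ≈ 0.0617.

0.0617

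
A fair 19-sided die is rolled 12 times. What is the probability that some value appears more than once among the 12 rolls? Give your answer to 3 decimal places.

0.989

P(all 12 different) = 19/19 · 18/19 · ··· · 8/19 ≈ 0.011.
P(at least two equal) = 1 − 0.011 = 0.989.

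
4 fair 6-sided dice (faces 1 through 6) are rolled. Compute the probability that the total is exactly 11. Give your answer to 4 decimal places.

There are 6^4 = 1296 equally likely outcomes.
The number of ordered 4-tuples from {1,…,6} summing to 11 is 104.
P(sum = 11) = 104/1296 = 13/162 ≈ 0.0802.

0.0802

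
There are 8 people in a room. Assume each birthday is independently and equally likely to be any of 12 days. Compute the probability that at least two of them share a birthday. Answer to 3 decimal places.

0.954

It's easier to compute the probability that all 8 are distinct.
P(all distinct) = 12/12 · 11/12 · ··· · 5/12 ≈ 0.046.
So the probability of at least one match is 1 − 0.046 = 0.954.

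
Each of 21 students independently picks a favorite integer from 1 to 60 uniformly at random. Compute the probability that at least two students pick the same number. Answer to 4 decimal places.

It's easier to compute the probability that all 21 are distinct.
P(all distinct) = 60/60 · 59/60 · ··· · 40/60 ≈ 0.0186.
So the probability of at least one match is 1 − 0.0186 = 0.9814.

0.9814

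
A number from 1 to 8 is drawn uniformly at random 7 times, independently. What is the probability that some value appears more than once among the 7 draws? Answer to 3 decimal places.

0.981

P(all 7 different) = 8/8 · 7/8 · ··· · 2/8 ≈ 0.019.
P(at least two equal) = 1 − 0.019 = 0.981.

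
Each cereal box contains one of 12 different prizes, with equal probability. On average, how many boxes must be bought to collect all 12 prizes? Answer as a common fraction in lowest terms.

86021/2310

After i distinct types are collected, each trial gives a new one with probability (12−i)/12, so the expected wait for the next new type is 12/(12−i).
E = 12/12 + 12/11 + 12/10 + 12/9 + 12/8 + 12/7 + 12/6 + 12/5 + 12/4 + 12/3 + 12/2 + 12/1 = 86021/2310.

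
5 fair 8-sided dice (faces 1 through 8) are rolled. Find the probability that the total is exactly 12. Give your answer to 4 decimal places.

There are 8^5 = 32768 equally likely outcomes.
The number of ordered 5-tuples from {1,…,8} summing to 12 is 330.
P(sum = 12) = 330/32768 = 165/16384 ≈ 0.0101.

0.0101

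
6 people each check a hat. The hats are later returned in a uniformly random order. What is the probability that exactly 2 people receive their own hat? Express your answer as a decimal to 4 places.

Choose which 2 of the 6 are fixed: C(6,2) = 15 ways.
The remaining 4 must have no fixed point: D(4) = 9.
P = 15·9/720 = 3/16 ≈ 0.1875.

0.1875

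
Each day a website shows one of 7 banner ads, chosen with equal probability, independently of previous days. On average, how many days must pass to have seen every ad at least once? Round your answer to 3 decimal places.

After i distinct types are collected, each trial gives a new one with probability (7−i)/7, so the expected wait for the next new type is 7/(7−i).
E = 7/7 + 7/6 + 7/5 + 7/4 + 7/3 + 7/2 + 7/1 = 363/20 ≈ 18.150.

18.150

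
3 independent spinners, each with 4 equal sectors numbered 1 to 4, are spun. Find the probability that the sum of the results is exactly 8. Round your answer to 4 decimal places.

0.1875

There are 4^3 = 64 equally likely outcomes.
The number of ordered 3-tuples from {1,…,4} summing to 8 is 12.
P(sum = 8) = 12/64 = 3/16 ≈ 0.1875.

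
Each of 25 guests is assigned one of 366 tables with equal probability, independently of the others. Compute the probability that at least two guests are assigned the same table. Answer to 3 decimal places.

0.568

It's easier to compute the probability that all 25 are distinct.
P(all distinct) = 366/366 · 365/366 · ··· · 342/366 ≈ 0.432.
So the probability of at least one match is 1 − 0.432 = 0.568.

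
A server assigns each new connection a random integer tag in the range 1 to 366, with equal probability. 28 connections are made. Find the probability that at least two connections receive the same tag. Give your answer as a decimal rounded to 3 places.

It's easier to compute the probability that all 28 are distinct.
P(all distinct) = 366/366 · 365/366 · ··· · 339/366 ≈ 0.347.
So the probability of at least one match is 1 − 0.347 = 0.653.

0.653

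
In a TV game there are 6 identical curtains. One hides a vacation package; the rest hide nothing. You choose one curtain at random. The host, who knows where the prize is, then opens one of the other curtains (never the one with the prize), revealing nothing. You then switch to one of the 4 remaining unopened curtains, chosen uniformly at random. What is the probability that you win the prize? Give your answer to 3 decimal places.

0.208

Your original curtain holds the prize with probability 1/6, so the other 5 collectively hold it with probability 5/6.
The host can always find an empty curtain to open, so this doesn't change that 5/6; it is now spread over the 4 remaining unopened curtains.
P(win by switching) = (5/6) · (1/4) = 5/24 ≈ 0.208.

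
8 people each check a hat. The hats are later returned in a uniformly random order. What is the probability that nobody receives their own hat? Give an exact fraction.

This is the derangement probability: permutations of 8 with no fixed point.
D(8) = 8! · (1 − 1/1! + 1/2! − ··· + (−1)^8/8!) = 14833.
P = 14833/40320 = 2119/5760.

2119/5760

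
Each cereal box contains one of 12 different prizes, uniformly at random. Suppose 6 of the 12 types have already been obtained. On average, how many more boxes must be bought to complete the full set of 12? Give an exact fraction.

Starting from 6 distinct types, each trial gives a new one with probability (12−i)/12 when i types are held, so the wait for the next new type is 12/(12−i).
E = 12/6 + 12/5 + 12/4 + 12/3 + 12/2 + 12/1 = 147/5.

147/5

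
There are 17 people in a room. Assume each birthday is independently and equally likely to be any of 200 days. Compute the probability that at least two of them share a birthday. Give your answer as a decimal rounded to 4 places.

0.5032

It's easier to compute the probability that all 17 are distinct.
P(all distinct) = 200/200 · 199/200 · ··· · 184/200 ≈ 0.4968.
So the probability of at least one match is 1 − 0.4968 = 0.5032.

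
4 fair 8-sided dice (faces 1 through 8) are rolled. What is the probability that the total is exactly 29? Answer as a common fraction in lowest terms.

There are 8^4 = 4096 equally likely outcomes.
The number of ordered 4-tuples from {1,…,8} summing to 29 is 20.
P(sum = 29) = 20/4096 = 5/1024.

5/1024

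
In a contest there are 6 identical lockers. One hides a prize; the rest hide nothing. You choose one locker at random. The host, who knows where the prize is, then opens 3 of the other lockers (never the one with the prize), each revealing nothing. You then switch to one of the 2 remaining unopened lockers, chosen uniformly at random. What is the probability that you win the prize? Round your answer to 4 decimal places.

Your original locker holds the prize with probability 1/6, so the other 5 collectively hold it with probability 5/6.
The host can always find 3 empty lockers to open, so the reveals don't change that 5/6; it is now spread over the 2 remaining unopened lockers.
P(win by switching) = (5/6) · (1/2) = 5/12 ≈ 0.4167.

0.4167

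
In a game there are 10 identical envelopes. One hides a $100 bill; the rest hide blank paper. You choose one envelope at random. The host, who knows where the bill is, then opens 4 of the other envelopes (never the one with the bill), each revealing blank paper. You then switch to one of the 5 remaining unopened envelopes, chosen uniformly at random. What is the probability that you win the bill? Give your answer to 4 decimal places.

0.1800

Your original envelope holds the bill with probability 1/10, so the other 9 collectively hold it with probability 9/10.
The host can always find 4 empty envelopes to open, so the reveals don't change that 9/10; it is now spread over the 5 remaining unopened envelopes.
P(win by switching) = (9/10) · (1/5) = 9/50 ≈ 0.1800.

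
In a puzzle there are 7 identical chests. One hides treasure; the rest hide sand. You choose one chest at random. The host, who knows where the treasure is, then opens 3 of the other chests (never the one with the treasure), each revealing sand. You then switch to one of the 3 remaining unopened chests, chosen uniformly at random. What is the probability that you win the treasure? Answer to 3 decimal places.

0.286

Your original chest holds the treasure with probability 1/7, so the other 6 collectively hold it with probability 6/7.
The host can always find 3 empty chests to open, so the reveals don't change that 6/7; it is now spread over the 3 remaining unopened chests.
P(win by switching) = (6/7) · (1/3) = 2/7 ≈ 0.286.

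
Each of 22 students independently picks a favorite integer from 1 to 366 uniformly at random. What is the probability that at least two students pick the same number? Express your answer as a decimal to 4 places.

0.4748

It's easier to compute the probability that all 22 are distinct.
P(all distinct) = 366/366 · 365/366 · ··· · 345/366 ≈ 0.5252.
So the probability of at least one match is 1 − 0.5252 = 0.4748.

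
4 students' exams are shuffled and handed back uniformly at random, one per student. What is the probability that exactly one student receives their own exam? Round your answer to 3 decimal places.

Choose which one is fixed: C(4,1) = 4 ways.
The remaining 3 must have no fixed point: D(3) = 2.
P = 4·2/24 = 1/3 ≈ 0.333.

0.333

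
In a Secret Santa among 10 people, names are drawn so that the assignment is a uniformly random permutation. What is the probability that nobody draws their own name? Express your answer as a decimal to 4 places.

This is the derangement probability: permutations of 10 with no fixed point.
D(10) = 10! · (1 − 1/1! + 1/2! − ··· + (−1)^10/10!) = 1334961.
P = 1334961/3628800 = 16481/44800 ≈ 0.3679.

0.3679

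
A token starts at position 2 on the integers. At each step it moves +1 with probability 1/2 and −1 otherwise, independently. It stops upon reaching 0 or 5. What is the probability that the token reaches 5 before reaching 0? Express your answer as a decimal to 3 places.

With a fair step, P(i) = ½P(i−1) + ½P(i+1) with P(0)=0, P(5)=1 has the linear solution P(i) = i/5.
P(2) = 2/5 ≈ 0.400.

0.400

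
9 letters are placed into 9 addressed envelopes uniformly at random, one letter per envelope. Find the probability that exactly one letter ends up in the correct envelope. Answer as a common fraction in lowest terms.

Choose which one is fixed: C(9,1) = 9 ways.
The remaining 8 must have no fixed point: D(8) = 14833.
P = 9·14833/362880 = 2119/5760.

2119/5760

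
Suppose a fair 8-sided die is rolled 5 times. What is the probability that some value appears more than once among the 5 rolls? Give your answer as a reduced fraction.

P(all 5 different) = 8/8 · 7/8 · ··· · 4/8 = 105/512.
P(at least two equal) = 1 − 105/512 = 407/512.

407/512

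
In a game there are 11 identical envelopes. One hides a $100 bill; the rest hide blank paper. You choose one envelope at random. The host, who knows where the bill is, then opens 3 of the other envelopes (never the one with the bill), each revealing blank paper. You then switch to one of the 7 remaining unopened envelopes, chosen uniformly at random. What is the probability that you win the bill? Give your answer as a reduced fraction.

10/77

Your original envelope holds the bill with probability 1/11, so the other 10 collectively hold it with probability 10/11.
The host can always find 3 empty envelopes to open, so the reveals don't change that 10/11; it is now spread over the 7 remaining unopened envelopes.
P(win by switching) = (10/11) · (1/7) = 10/77.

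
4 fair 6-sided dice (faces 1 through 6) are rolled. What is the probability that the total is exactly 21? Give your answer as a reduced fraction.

5/324

There are 6^4 = 1296 equally likely outcomes.
The number of ordered 4-tuples from {1,…,6} summing to 21 is 20.
P(sum = 21) = 20/1296 = 5/324.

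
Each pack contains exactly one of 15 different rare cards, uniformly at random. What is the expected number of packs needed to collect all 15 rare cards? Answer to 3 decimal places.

49.773

After i distinct types are collected, each trial gives a new one with probability (15−i)/15, so the expected wait for the next new type is 15/(15−i).
E = 15/15 + 15/14 + 15/13 + 15/12 + 15/11 + 15/10 + 15/9 + 15/8 + 15/7 + 15/6 + 15/5 + 15/4 + 15/3 + 15/2 + 15/1 = 1195757/24024 ≈ 49.773.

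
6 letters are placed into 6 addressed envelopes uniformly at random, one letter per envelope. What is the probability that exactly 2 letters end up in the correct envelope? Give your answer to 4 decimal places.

Choose which 2 of the 6 are fixed: C(6,2) = 15 ways.
The remaining 4 must have no fixed point: D(4) = 9.
P = 15·9/720 = 3/16 ≈ 0.1875.

0.1875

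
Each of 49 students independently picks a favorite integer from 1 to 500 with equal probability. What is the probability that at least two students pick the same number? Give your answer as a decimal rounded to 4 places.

It's easier to compute the probability that all 49 are distinct.
P(all distinct) = 500/500 · 499/500 · ··· · 452/500 ≈ 0.0879.
So the probability of at least one match is 1 − 0.0879 = 0.9121.

0.9121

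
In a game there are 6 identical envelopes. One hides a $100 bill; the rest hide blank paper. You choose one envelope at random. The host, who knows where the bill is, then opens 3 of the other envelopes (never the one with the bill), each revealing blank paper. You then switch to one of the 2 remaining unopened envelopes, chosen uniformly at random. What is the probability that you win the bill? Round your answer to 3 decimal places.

Your original envelope holds the bill with probability 1/6, so the other 5 collectively hold it with probability 5/6.
The host can always find 3 empty envelopes to open, so the reveals don't change that 5/6; it is now spread over the 2 remaining unopened envelopes.
P(win by switching) = (5/6) · (1/2) = 5/12 ≈ 0.417.

0.417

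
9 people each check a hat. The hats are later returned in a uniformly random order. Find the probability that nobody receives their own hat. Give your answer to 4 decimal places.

0.3679

This is the derangement probability: permutations of 9 with no fixed point.
D(9) = 9! · (1 − 1/1! + 1/2! − ··· + (−1)^9/9!) = 133496.
P = 133496/362880 = 16687/45360 ≈ 0.3679.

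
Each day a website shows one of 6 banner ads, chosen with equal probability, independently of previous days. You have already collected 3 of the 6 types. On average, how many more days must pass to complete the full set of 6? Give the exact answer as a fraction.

11

Starting from 3 distinct types, each trial gives a new one with probability (6−i)/6 when i types are held, so the wait for the next new type is 6/(6−i).
E = 6/3 + 6/2 + 6/1 = 11.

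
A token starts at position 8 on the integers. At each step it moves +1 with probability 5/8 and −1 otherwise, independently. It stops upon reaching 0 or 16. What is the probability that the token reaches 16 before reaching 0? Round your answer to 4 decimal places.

0.9835

Let r = q/p = (3/8)/(5/8) = 3/5. The recurrence P(i) = p·P(i+1) + q·P(i−1) with P(0)=0, P(16)=1 gives P(i) = (1 − r^i)/(1 − r^16).
P(8) = (1 − (3/5)^8) / (1 − (3/5)^16) = 390625/397186 ≈ 0.9835.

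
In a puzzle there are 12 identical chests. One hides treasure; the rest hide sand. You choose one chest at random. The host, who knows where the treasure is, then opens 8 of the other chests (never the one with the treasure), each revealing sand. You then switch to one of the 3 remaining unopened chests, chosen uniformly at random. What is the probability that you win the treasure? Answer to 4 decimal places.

Your original chest holds the treasure with probability 1/12, so the other 11 collectively hold it with probability 11/12.
The host can always find 8 empty chests to open, so the reveals don't change that 11/12; it is now spread over the 3 remaining unopened chests.
P(win by switching) = (11/12) · (1/3) = 11/36 ≈ 0.3056.

0.3056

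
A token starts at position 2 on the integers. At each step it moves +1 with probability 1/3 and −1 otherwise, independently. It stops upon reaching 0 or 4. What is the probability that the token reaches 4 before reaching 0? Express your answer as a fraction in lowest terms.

Let r = q/p = (2/3)/(1/3) = 2. The recurrence P(i) = p·P(i+1) + q·P(i−1) with P(0)=0, P(4)=1 gives P(i) = (1 − r^i)/(1 − r^4).
P(2) = (1 − (2)^2) / (1 − (2)^4) = 1/5.

1/5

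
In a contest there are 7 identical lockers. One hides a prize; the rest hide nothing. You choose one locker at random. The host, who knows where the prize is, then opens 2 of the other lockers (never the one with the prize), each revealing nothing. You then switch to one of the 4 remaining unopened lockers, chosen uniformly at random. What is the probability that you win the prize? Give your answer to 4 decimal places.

Your original locker holds the prize with probability 1/7, so the other 6 collectively hold it with probability 6/7.
The host can always find 2 empty lockers to open, so the reveals don't change that 6/7; it is now spread over the 4 remaining unopened lockers.
P(win by switching) = (6/7) · (1/4) = 3/14 ≈ 0.2143.

0.2143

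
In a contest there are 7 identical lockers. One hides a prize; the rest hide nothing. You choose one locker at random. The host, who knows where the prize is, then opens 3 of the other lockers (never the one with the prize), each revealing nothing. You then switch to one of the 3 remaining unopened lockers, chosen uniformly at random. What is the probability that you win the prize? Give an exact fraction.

2/7

Your original locker holds the prize with probability 1/7, so the other 6 collectively hold it with probability 6/7.
The host can always find 3 empty lockers to open, so the reveals don't change that 6/7; it is now spread over the 3 remaining unopened lockers.
P(win by switching) = (6/7) · (1/3) = 2/7.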